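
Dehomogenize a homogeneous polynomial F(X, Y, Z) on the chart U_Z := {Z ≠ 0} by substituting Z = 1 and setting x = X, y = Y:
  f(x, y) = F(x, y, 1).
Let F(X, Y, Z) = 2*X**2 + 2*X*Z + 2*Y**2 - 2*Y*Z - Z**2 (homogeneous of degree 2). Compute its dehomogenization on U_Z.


f(x, y) = 2*x**2 + 2*x + 2*y**2 - 2*y - 1

On U_Z we set Z = 1. Each monomial c·X^i·Y^j·Z^k in F becomes c·x^i·y^j·1^k = c·x^i·y^j.
Substituting Z = 1: F(X, Y, 1) = 2*x**2 + 2*x + 2*y**2 - 2*y - 1.
Note: deg(f) ≤ deg(F) = 2; strict inequality happens when F is divisible by Z (lost terms).


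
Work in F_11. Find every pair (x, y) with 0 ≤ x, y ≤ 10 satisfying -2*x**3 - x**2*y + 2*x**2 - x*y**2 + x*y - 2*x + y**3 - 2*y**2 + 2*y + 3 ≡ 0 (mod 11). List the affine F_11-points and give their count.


Affine F_11-points: {(0, 5), (1, 6), (2, 9), (3, 8), (4, 5), (5, 1), (5, 3), (8, 4)}; count = 8.

For each of the 121 pairs (x, y) ∈ F_11², evaluate f(x, y) mod 11. Record the zeros.
  x = 0: [0↦3, 1↦4, 2↦7, 3↦7, 4↦10, 5↦0, 6↦5, 7↦9, 8↦7, 9↦5, 10↦9]  zeros at y ∈ {5}
  x = 1: [0↦1, 1↦1, 2↦1, 3↦7, 4↦3, 5↦6, 6↦0, 7↦2, 8↦7, 9↦10, 10↦6]  zeros at y ∈ {6}
  x = 2: [0↦2, 1↦10, 2↦5, 3↦4, 4↦2, 5↦5, 6↦8, 7↦6, 8↦5, 9↦0, 10↦8]  zeros at y ∈ {9}
  x = 3: [0↦5, 1↦8, 2↦7, 3↦8, 4↦6, 5↦7, 6↦6, 7↦9, 8↦0, 9↦7, 10↦3]  zeros at y ∈ {8}
  x = 4: [0↦9, 1↦5, 2↦6, 3↦7, 4↦3, 5↦0, 6↦4, 7↦10, 8↦2, 9↦8, 10↦1]  zeros at y ∈ {5}
  x = 5: [0↦2, 1↦0, 2↦1, 3↦0, 4↦3, 5↦5, 6↦1, 7↦8, 8↦10, 9↦2, 10↦1]  zeros at y ∈ {1, 3}
  x = 6: [0↦5, 1↦3, 2↦2, 3↦8, 4↦5, 5↦10, 6↦7, 7↦2, 8↦1, 9↦10, 10↦2]  zeros at y ∈ ∅
  x = 7: [0↦6, 1↦2, 2↦8, 3↦8, 4↦8, 5↦3, 6↦10, 7↦2, 8↦7, 9↦9, 10↦3]  zeros at y ∈ ∅
  x = 8: [0↦4, 1↦7, 2↦7, 3↦10, 4↦0, 5↦5, 6↦9, 7↦7, 8↦5, 9↦9, 10↦3]  zeros at y ∈ {4}
  x = 9: [0↦9, 1↦6, 2↦9, 3↦2, 4↦2, 5↦4, 6↦3, 7↦5, 8↦5, 9↦9, 10↦1]  zeros at y ∈ ∅
  x = 10: [0↦9, 1↦9, 2↦2, 3↦5, 4↦2, 5↦10, 6↦2, 7↦6, 8↦6, 9↦8, 10↦7]  zeros at y ∈ ∅
Collecting zeros: affine points = {(0, 5), (1, 6), (2, 9), (3, 8), (4, 5), (5, 1), (5, 3), (8, 4)}.
Total count |C(F_11)_aff| = 8.


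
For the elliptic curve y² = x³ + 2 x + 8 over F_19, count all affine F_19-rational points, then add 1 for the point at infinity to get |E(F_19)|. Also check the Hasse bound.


Affine points = {(1, 7), (1, 12), (2, 1), (2, 18), (4, 2), (4, 17), (7, 2), (7, 17), (8, 2), (8, 17), (14, 5), (14, 14), (18, 9), (18, 10)}; affine count = 14; |E(F_19)| = 15.

Discriminant check: Δ ∝ 4a³ + 27b² = 4·2³ + 27·8² = 4·8 + 27·64 ≡ 12 (mod 19). Nonzero ⇒ E is nonsingular.
For each x ∈ F_19, compute rhs = x³ + 2·x + 8 mod 19, then count y ∈ F_19 with y² ≡ rhs.
  x = 0: rhs = 8, matching y values: none (0 points).
  x = 1: rhs = 11, matching y values: 7, 12 (2 points).
  x = 2: rhs = 1, matching y values: 1, 18 (2 points).
  x = 3: rhs = 3, matching y values: none (0 points).
  x = 4: rhs = 4, matching y values: 2, 17 (2 points).
  x = 5: rhs = 10, matching y values: none (0 points).
  x = 6: rhs = 8, matching y values: none (0 points).
  x = 7: rhs = 4, matching y values: 2, 17 (2 points).
  x = 8: rhs = 4, matching y values: 2, 17 (2 points).
  x = 9: rhs = 14, matching y values: none (0 points).
  x = 10: rhs = 2, matching y values: none (0 points).
  x = 11: rhs = 12, matching y values: none (0 points).
  x = 12: rhs = 12, matching y values: none (0 points).
  x = 13: rhs = 8, matching y values: none (0 points).
  x = 14: rhs = 6, matching y values: 5, 14 (2 points).
  x = 15: rhs = 12, matching y values: none (0 points).
  x = 16: rhs = 13, matching y values: none (0 points).
  x = 17: rhs = 15, matching y values: none (0 points).
  x = 18: rhs = 5, matching y values: 9, 10 (2 points).
Total affine count: 14.
Full point count |E(F_19)| = 14 + 1 = 15.
Hasse bound: |15 − (19+1)| = |-5| = 5 ≤ 2√19 ≈ 8.7178 ✓.


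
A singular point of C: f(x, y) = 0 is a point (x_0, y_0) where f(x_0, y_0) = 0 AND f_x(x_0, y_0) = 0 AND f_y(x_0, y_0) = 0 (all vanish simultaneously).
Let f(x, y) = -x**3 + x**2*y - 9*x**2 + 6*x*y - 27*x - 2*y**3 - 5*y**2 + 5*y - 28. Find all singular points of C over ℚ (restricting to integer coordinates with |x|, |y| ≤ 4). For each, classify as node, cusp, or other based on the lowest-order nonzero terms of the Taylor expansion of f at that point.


Singular points: {(-3, -1)}; classification: node.

Compute partial derivatives:
  f_x = -3*x**2 + 2*x*y - 18*x + 6*y - 27.
  f_y = x**2 + 6*x - 6*y**2 - 10*y + 5.
Scan x_0 ∈ {−4, ..., 4}. For each x_0, f_y(x_0, y) is a polynomial in y; find its integer roots y ∈ {−4, ..., 4}, then test f_x and f at those candidates.
  x = -4: f_y(-4, y) = -6*y**2 - 10*y - 3; no integer root y with |y| ≤ 4.
  x = -3: f_y(-3, y) = -6*y**2 - 10*y - 4; vanishes at y ∈ {-1}. (-3, -1): f_x = 0, f = 0 — SINGULAR.
  x = -2: f_y(-2, y) = -6*y**2 - 10*y - 3; no integer root y with |y| ≤ 4.
  x = -1: f_y(-1, y) = -6*y**2 - 10*y; vanishes at y ∈ {0}. (-1, 0): f_x = -12 ≠ 0.
  x = 0: f_y(0, y) = -6*y**2 - 10*y + 5; no integer root y with |y| ≤ 4.
  x = 1: f_y(1, y) = -6*y**2 - 10*y + 12; no integer root y with |y| ≤ 4.
  x = 2: f_y(2, y) = -6*y**2 - 10*y + 21; no integer root y with |y| ≤ 4.
  x = 3: f_y(3, y) = -6*y**2 - 10*y + 32; no integer root y with |y| ≤ 4.
  x = 4: f_y(4, y) = -6*y**2 - 10*y + 45; no integer root y with |y| ≤ 4.
Only singular point on the grid: (-3, -1).
Classify: substitute x = -3 + u, y = -1 + v and expand: f = -u**3 + u**2*v - u**2 - 2*v**3 + v**2.
No constant or linear terms (consistent with a singular point). Quadratic part: -u**2 + v**2. Cubic part: -u**3 + u**2*v - 2*v**3.
The quadratic part v**2 - u**2 = (v − u)(v + u) splits into two distinct linear factors, so there are two distinct tangent lines y − -1 = ±(x − -3) — this is a node (ordinary double point).
Classification: node.


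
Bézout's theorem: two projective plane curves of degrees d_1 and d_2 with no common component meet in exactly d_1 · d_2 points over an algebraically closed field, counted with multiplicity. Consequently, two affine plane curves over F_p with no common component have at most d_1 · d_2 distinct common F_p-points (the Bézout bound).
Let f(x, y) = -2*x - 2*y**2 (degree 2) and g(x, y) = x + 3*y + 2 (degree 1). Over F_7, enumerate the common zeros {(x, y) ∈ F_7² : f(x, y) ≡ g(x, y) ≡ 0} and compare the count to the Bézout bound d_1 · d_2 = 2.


Common zeros: ∅; count = 0; Bézout bound = 2.

deg(f) = 2, deg(g) = 1, so Bézout bound = 2.
Scan x ∈ F_7. For each x, list the y ∈ F_7 with f(x, y) ≡ 0 and those with g(x, y) ≡ 0 (mod 7); the common zeros in that column are the intersection.
  x = 0: f ≡ 0 at y ∈ {0}; g ≡ 0 at y ∈ {4}; common: ∅.
  x = 1: f ≡ 0 at y ∈ ∅; g ≡ 0 at y ∈ {6}; common: ∅.
  x = 2: f ≡ 0 at y ∈ ∅; g ≡ 0 at y ∈ {1}; common: ∅.
  x = 3: f ≡ 0 at y ∈ {2, 5}; g ≡ 0 at y ∈ {3}; common: ∅.
  x = 4: f ≡ 0 at y ∈ ∅; g ≡ 0 at y ∈ {5}; common: ∅.
  x = 5: f ≡ 0 at y ∈ {3, 4}; g ≡ 0 at y ∈ {0}; common: ∅.
  x = 6: f ≡ 0 at y ∈ {1, 6}; g ≡ 0 at y ∈ {2}; common: ∅.
Collecting: common zeros = ∅, so the count is 0.
Comparison with the Bézout bound: 0 ≤ 2 = deg(f)·deg(g), as expected for curves with no common component (the affine F_7-count falls short of the bound because intersections may lie at infinity, over extension fields, or carry multiplicity).


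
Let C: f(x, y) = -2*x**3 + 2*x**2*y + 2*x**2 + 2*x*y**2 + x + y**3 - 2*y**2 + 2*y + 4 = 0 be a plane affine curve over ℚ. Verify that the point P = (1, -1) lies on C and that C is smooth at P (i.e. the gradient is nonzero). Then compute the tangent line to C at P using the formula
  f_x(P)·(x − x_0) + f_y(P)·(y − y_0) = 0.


Tangent line at P: -3*x + 7*y + 10 = 0.

Step 1: f(1, -1) = 0, so P lies on C.
Step 2: partial derivatives
  f_x(x, y) = -6*x**2 + 4*x*y + 4*x + 2*y**2 + 1, f_y(x, y) = 2*x**2 + 4*x*y + 3*y**2 - 4*y + 2.
  f_x(P) = -3, f_y(P) = 7 (gradient nonzero, so P is smooth).
Step 3: tangent line at P: -3·(x − 1) + 7·(y − -1) = 0.
Expanding: -3*x + 7*y + 10 = 0.


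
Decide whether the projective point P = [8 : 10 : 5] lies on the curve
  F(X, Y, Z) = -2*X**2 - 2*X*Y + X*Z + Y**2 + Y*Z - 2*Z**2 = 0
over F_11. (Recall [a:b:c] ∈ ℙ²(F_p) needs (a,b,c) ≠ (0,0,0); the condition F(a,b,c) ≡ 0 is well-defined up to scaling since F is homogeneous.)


F(8,10,5) ≡ 6 (mod 11); P is NOT on the curve.

Evaluate F(8, 10, 5) term-by-term (mod 11).
  -2*X**2 ↦ -2·64·1·1 = -128
  -2*X*Y ↦ -2·8·10·1 = -160
  X*Z ↦ 1·8·1·5 = 40
  Y**2 ↦ 1·1·100·1 = 100
  Y*Z ↦ 1·1·10·5 = 50
  -2*Z**2 ↦ -2·1·1·25 = -50
Sum: F(8, 10, 5) = (-128) + (-160) + (40) + (100) + (50) + (-50) = -148.
Reducing mod 11: -148 ≡ 6 (mod 11).
Since F(a, b, c) ≡ 6 ≠ 0 (mod 11), P does NOT lie on the curve.


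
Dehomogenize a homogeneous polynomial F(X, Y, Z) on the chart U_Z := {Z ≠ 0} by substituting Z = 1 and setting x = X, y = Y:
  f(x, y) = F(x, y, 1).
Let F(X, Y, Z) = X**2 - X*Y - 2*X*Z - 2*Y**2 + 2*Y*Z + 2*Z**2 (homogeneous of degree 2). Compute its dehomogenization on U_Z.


f(x, y) = x**2 - x*y - 2*x - 2*y**2 + 2*y + 2

On U_Z we set Z = 1. Each monomial c·X^i·Y^j·Z^k in F becomes c·x^i·y^j·1^k = c·x^i·y^j.
Substituting Z = 1: F(X, Y, 1) = x**2 - x*y - 2*x - 2*y**2 + 2*y + 2.
Note: deg(f) ≤ deg(F) = 2; strict inequality happens when F is divisible by Z (lost terms).


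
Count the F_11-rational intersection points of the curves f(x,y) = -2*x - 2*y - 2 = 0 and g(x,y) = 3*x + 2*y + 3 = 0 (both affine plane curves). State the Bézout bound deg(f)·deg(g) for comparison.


Common zeros: {(10, 0)}; count = 1; Bézout bound = 1.

deg(f) = 1, deg(g) = 1, so Bézout bound = 1.
Scan x ∈ F_11. For each x, list the y ∈ F_11 with f(x, y) ≡ 0 and those with g(x, y) ≡ 0 (mod 11); the common zeros in that column are the intersection.
  x = 0: f ≡ 0 at y ∈ {10}; g ≡ 0 at y ∈ {4}; common: ∅.
  x = 1: f ≡ 0 at y ∈ {9}; g ≡ 0 at y ∈ {8}; common: ∅.
  x = 2: f ≡ 0 at y ∈ {8}; g ≡ 0 at y ∈ {1}; common: ∅.
  x = 3: f ≡ 0 at y ∈ {7}; g ≡ 0 at y ∈ {5}; common: ∅.
  x = 4: f ≡ 0 at y ∈ {6}; g ≡ 0 at y ∈ {9}; common: ∅.
  x = 5: f ≡ 0 at y ∈ {5}; g ≡ 0 at y ∈ {2}; common: ∅.
  x = 6: f ≡ 0 at y ∈ {4}; g ≡ 0 at y ∈ {6}; common: ∅.
  x = 7: f ≡ 0 at y ∈ {3}; g ≡ 0 at y ∈ {10}; common: ∅.
  x = 8: f ≡ 0 at y ∈ {2}; g ≡ 0 at y ∈ {3}; common: ∅.
  x = 9: f ≡ 0 at y ∈ {1}; g ≡ 0 at y ∈ {7}; common: ∅.
  x = 10: f ≡ 0 at y ∈ {0}; g ≡ 0 at y ∈ {0}; common: {0}.
Collecting: common zeros = {(10, 0)}, so the count is 1.
Comparison with the Bézout bound: 1 ≤ 1 = deg(f)·deg(g), as expected for curves with no common component (the bound is attained).


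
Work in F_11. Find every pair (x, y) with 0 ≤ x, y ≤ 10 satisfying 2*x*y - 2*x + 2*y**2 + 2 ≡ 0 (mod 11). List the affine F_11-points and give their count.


Affine F_11-points: {(1, 0), (1, 10), (6, 2), (6, 3), (8, 6), (8, 8), (9, 4), (9, 9), (10, 5), (10, 7)}; count = 10.

For each of the 121 pairs (x, y) ∈ F_11², evaluate f(x, y) mod 11. Record the zeros.
  x = 0: [0↦2, 1↦4, 2↦10, 3↦9, 4↦1, 5↦8, 6↦8, 7↦1, 8↦9, 9↦10, 10↦4]  zeros at y ∈ ∅
  x = 1: [0↦0, 1↦4, 2↦1, 3↦2, 4↦7, 5↦5, 6↦7, 7↦2, 8↦1, 9↦4, 10↦0]  zeros at y ∈ {0, 10}
  x = 2: [0↦9, 1↦4, 2↦3, 3↦6, 4↦2, 5↦2, 6↦6, 7↦3, 8↦4, 9↦9, 10↦7]  zeros at y ∈ ∅
  x = 3: [0↦7, 1↦4, 2↦5, 3↦10, 4↦8, 5↦10, 6↦5, 7↦4, 8↦7, 9↦3, 10↦3]  zeros at y ∈ ∅
  x = 4: [0↦5, 1↦4, 2↦7, 3↦3, 4↦3, 5↦7, 6↦4, 7↦5, 8↦10, 9↦8, 10↦10]  zeros at y ∈ ∅
  x = 5: [0↦3, 1↦4, 2↦9, 3↦7, 4↦9, 5↦4, 6↦3, 7↦6, 8↦2, 9↦2, 10↦6]  zeros at y ∈ ∅
  x = 6: [0↦1, 1↦4, 2↦0, 3↦0, 4↦4, 5↦1, 6↦2, 7↦7, 8↦5, 9↦7, 10↦2]  zeros at y ∈ {2, 3}
  x = 7: [0↦10, 1↦4, 2↦2, 3↦4, 4↦10, 5↦9, 6↦1, 7↦8, 8↦8, 9↦1, 10↦9]  zeros at y ∈ ∅
  x = 8: [0↦8, 1↦4, 2↦4, 3↦8, 4↦5, 5↦6, 6↦0, 7↦9, 8↦0, 9↦6, 10↦5]  zeros at y ∈ {6, 8}
  x = 9: [0↦6, 1↦4, 2↦6, 3↦1, 4↦0, 5↦3, 6↦10, 7↦10, 8↦3, 9↦0, 10↦1]  zeros at y ∈ {4, 9}
  x = 10: [0↦4, 1↦4, 2↦8, 3↦5, 4↦6, 5↦0, 6↦9, 7↦0, 8↦6, 9↦5, 10↦8]  zeros at y ∈ {5, 7}
Collecting zeros: affine points = {(1, 0), (1, 10), (6, 2), (6, 3), (8, 6), (8, 8), (9, 4), (9, 9), (10, 5), (10, 7)}.
Total count |C(F_11)_aff| = 10.


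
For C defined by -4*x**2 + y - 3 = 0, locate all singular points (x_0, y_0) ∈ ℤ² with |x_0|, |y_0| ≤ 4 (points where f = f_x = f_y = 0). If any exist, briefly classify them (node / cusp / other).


No singular points in the scanned grid; C is smooth there.

Compute partial derivatives:
  f_x = -8*x.
  f_y = 1.
f_y = 1 is a nonzero constant, so f_y never vanishes: no point (x, y) can satisfy f = f_x = f_y = 0. In particular no (x, y) ∈ {−4, ..., 4}² is singular; the curve is smooth.


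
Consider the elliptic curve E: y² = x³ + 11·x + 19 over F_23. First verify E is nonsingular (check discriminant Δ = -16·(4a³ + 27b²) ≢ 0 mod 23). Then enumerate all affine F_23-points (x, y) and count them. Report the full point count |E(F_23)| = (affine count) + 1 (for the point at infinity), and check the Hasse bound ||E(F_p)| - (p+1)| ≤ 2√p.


Affine points = {(1, 10), (1, 13), (2, 7), (2, 16), (4, 9), (4, 14), (6, 5), (6, 18), (7, 5), (7, 18), (10, 5), (10, 18), (12, 4), (12, 19), (13, 6), (13, 17), (16, 6), (16, 17), (17, 6), (17, 17), (18, 0), (19, 7), (19, 16), (21, 9), (21, 14)}; affine count = 25; |E(F_23)| = 26.

Discriminant check: Δ ∝ 4a³ + 27b² = 4·11³ + 27·19² = 4·1331 + 27·361 ≡ 6 (mod 23). Nonzero ⇒ E is nonsingular.
For each x ∈ F_23, compute rhs = x³ + 11·x + 19 mod 23, then count y ∈ F_23 with y² ≡ rhs.
  x = 0: rhs = 19, matching y values: none (0 points).
  x = 1: rhs = 8, matching y values: 10, 13 (2 points).
  x = 2: rhs = 3, matching y values: 7, 16 (2 points).
  x = 3: rhs = 10, matching y values: none (0 points).
  x = 4: rhs = 12, matching y values: 9, 14 (2 points).
  x = 5: rhs = 15, matching y values: none (0 points).
  x = 6: rhs = 2, matching y values: 5, 18 (2 points).
  x = 7: rhs = 2, matching y values: 5, 18 (2 points).
  x = 8: rhs = 21, matching y values: none (0 points).
  x = 9: rhs = 19, matching y values: none (0 points).
  x = 10: rhs = 2, matching y values: 5, 18 (2 points).
  x = 11: rhs = 22, matching y values: none (0 points).
  x = 12: rhs = 16, matching y values: 4, 19 (2 points).
  x = 13: rhs = 13, matching y values: 6, 17 (2 points).
  x = 14: rhs = 19, matching y values: none (0 points).
  x = 15: rhs = 17, matching y values: none (0 points).
  x = 16: rhs = 13, matching y values: 6, 17 (2 points).
  x = 17: rhs = 13, matching y values: 6, 17 (2 points).
  x = 18: rhs = 0, matching y values: 0 (1 points).
  x = 19: rhs = 3, matching y values: 7, 16 (2 points).
  x = 20: rhs = 5, matching y values: none (0 points).
  x = 21: rhs = 12, matching y values: 9, 14 (2 points).
  x = 22: rhs = 7, matching y values: none (0 points).
Total affine count: 25.
Full point count |E(F_23)| = 25 + 1 = 26.
Hasse bound: |26 − (23+1)| = |2| = 2 ≤ 2√23 ≈ 9.5917 ✓.


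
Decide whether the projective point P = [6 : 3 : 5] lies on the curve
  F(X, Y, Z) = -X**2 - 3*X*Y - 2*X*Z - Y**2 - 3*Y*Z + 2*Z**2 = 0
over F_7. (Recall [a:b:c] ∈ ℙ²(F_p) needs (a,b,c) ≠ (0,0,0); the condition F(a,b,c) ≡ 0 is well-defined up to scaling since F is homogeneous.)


F(6,3,5) ≡ 0 (mod 7); P is on the curve.

Evaluate F(6, 3, 5) term-by-term (mod 7).
  -X**2 ↦ -1·36·1·1 = -36
  -3*X*Y ↦ -3·6·3·1 = -54
  -2*X*Z ↦ -2·6·1·5 = -60
  -Y**2 ↦ -1·1·9·1 = -9
  -3*Y*Z ↦ -3·1·3·5 = -45
  2*Z**2 ↦ 2·1·1·25 = 50
Sum: F(6, 3, 5) = (-36) + (-54) + (-60) + (-9) + (-45) + (50) = -154.
Reducing mod 7: -154 ≡ 0 (mod 7).
Since F(a, b, c) ≡ 0 (mod 7), P lies on the curve.


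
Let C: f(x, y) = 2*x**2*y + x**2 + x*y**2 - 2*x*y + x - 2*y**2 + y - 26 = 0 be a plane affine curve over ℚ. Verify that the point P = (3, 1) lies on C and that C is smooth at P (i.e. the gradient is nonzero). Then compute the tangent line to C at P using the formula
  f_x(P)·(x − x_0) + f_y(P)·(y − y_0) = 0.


Tangent line at P: 18*x + 15*y - 69 = 0.

Step 1: f(3, 1) = 0, so P lies on C.
Step 2: partial derivatives
  f_x(x, y) = 4*x*y + 2*x + y**2 - 2*y + 1, f_y(x, y) = 2*x**2 + 2*x*y - 2*x - 4*y + 1.
  f_x(P) = 18, f_y(P) = 15 (gradient nonzero, so P is smooth).
Step 3: tangent line at P: 18·(x − 3) + 15·(y − 1) = 0.
Expanding: 18*x + 15*y - 69 = 0.


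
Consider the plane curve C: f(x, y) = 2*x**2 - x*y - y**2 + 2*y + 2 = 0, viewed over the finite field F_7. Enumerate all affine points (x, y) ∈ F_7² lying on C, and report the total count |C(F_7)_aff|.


Affine F_7-points: {(3, 2), (3, 4), (4, 6), (5, 2), (6, 4), (6, 6)}; count = 6.

For each of the 49 pairs (x, y) ∈ F_7², evaluate f(x, y) mod 7. Record the zeros.
  x = 0: [0↦2, 1↦3, 2↦2, 3↦6, 4↦1, 5↦1, 6↦6]  zeros at y ∈ ∅
  x = 1: [0↦4, 1↦4, 2↦2, 3↦5, 4↦6, 5↦5, 6↦2]  zeros at y ∈ ∅
  x = 2: [0↦3, 1↦2, 2↦6, 3↦1, 4↦1, 5↦6, 6↦2]  zeros at y ∈ ∅
  x = 3: [0↦6, 1↦4, 2↦0, 3↦1, 4↦0, 5↦4, 6↦6]  zeros at y ∈ {2, 4}
  x = 4: [0↦6, 1↦3, 2↦5, 3↦5, 4↦3, 5↦6, 6↦0]  zeros at y ∈ {6}
  x = 5: [0↦3, 1↦6, 2↦0, 3↦6, 4↦3, 5↦5, 6↦5]  zeros at y ∈ {2}
  x = 6: [0↦4, 1↦6, 2↦6, 3↦4, 4↦0, 5↦1, 6↦0]  zeros at y ∈ {4, 6}
Collecting zeros: affine points = {(3, 2), (3, 4), (4, 6), (5, 2), (6, 4), (6, 6)}.
Total count |C(F_7)_aff| = 6.


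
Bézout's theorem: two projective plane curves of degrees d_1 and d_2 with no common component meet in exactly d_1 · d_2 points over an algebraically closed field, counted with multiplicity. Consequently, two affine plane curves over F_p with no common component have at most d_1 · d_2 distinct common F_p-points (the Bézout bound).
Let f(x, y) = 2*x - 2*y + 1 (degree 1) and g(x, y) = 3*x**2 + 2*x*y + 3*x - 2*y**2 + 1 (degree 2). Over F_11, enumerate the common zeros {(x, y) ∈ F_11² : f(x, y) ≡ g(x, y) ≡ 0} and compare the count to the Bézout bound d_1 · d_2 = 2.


Common zeros: {(1, 7), (2, 8)}; count = 2; Bézout bound = 2.

deg(f) = 1, deg(g) = 2, so Bézout bound = 2.
Scan x ∈ F_11. For each x, list the y ∈ F_11 with f(x, y) ≡ 0 and those with g(x, y) ≡ 0 (mod 11); the common zeros in that column are the intersection.
  x = 0: f ≡ 0 at y ∈ {6}; g ≡ 0 at y ∈ ∅; common: ∅.
  x = 1: f ≡ 0 at y ∈ {7}; g ≡ 0 at y ∈ {5, 7}; common: {7}.
  x = 2: f ≡ 0 at y ∈ {8}; g ≡ 0 at y ∈ {5, 8}; common: {8}.
  x = 3: f ≡ 0 at y ∈ {9}; g ≡ 0 at y ∈ ∅; common: ∅.
  x = 4: f ≡ 0 at y ∈ {10}; g ≡ 0 at y ∈ ∅; common: ∅.
  x = 5: f ≡ 0 at y ∈ {0}; g ≡ 0 at y ∈ {1, 4}; common: ∅.
  x = 6: f ≡ 0 at y ∈ {1}; g ≡ 0 at y ∈ {2, 4}; common: ∅.
  x = 7: f ≡ 0 at y ∈ {2}; g ≡ 0 at y ∈ ∅; common: ∅.
  x = 8: f ≡ 0 at y ∈ {3}; g ≡ 0 at y ∈ {1, 7}; common: ∅.
  x = 9: f ≡ 0 at y ∈ {4}; g ≡ 0 at y ∈ ∅; common: ∅.
  x = 10: f ≡ 0 at y ∈ {5}; g ≡ 0 at y ∈ {2, 8}; common: ∅.
Collecting: common zeros = {(1, 7), (2, 8)}, so the count is 2.
Comparison with the Bézout bound: 2 ≤ 2 = deg(f)·deg(g), as expected for curves with no common component (the bound is attained).


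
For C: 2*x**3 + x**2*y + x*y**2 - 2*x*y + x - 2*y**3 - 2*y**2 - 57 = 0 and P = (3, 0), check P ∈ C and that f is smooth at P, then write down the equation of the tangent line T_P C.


Tangent line at P: 55*x + 3*y - 165 = 0.

Step 1: f(3, 0) = 0, so P lies on C.
Step 2: partial derivatives
  f_x(x, y) = 6*x**2 + 2*x*y + y**2 - 2*y + 1, f_y(x, y) = x**2 + 2*x*y - 2*x - 6*y**2 - 4*y.
  f_x(P) = 55, f_y(P) = 3 (gradient nonzero, so P is smooth).
Step 3: tangent line at P: 55·(x − 3) + 3·(y − 0) = 0.
Expanding: 55*x + 3*y - 165 = 0.


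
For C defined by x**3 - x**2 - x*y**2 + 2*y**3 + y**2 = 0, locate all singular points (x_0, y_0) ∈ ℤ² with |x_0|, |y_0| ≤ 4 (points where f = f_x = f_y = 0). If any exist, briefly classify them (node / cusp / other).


Singular points: {(0, 0)}; classification: node.

Compute partial derivatives:
  f_x = 3*x**2 - 2*x - y**2.
  f_y = -2*x*y + 6*y**2 + 2*y.
Scan x_0 ∈ {−4, ..., 4}. For each x_0, f_y(x_0, y) is a polynomial in y; find its integer roots y ∈ {−4, ..., 4}, then test f_x and f at those candidates.
  x = -4: f_y(-4, y) = 6*y**2 + 10*y; vanishes at y ∈ {0}. (-4, 0): f_x = 56 ≠ 0.
  x = -3: f_y(-3, y) = 6*y**2 + 8*y; vanishes at y ∈ {0}. (-3, 0): f_x = 33 ≠ 0.
  x = -2: f_y(-2, y) = 6*y**2 + 6*y; vanishes at y ∈ {-1, 0}. (-2, -1): f_x = 15 ≠ 0; (-2, 0): f_x = 16 ≠ 0.
  x = -1: f_y(-1, y) = 6*y**2 + 4*y; vanishes at y ∈ {0}. (-1, 0): f_x = 5 ≠ 0.
  x = 0: f_y(0, y) = 6*y**2 + 2*y; vanishes at y ∈ {0}. (0, 0): f_x = 0, f = 0 — SINGULAR.
  x = 1: f_y(1, y) = 6*y**2; vanishes at y ∈ {0}. (1, 0): f_x = 1 ≠ 0.
  x = 2: f_y(2, y) = 6*y**2 - 2*y; vanishes at y ∈ {0}. (2, 0): f_x = 8 ≠ 0.
  x = 3: f_y(3, y) = 6*y**2 - 4*y; vanishes at y ∈ {0}. (3, 0): f_x = 21 ≠ 0.
  x = 4: f_y(4, y) = 6*y**2 - 6*y; vanishes at y ∈ {0, 1}. (4, 0): f_x = 40 ≠ 0; (4, 1): f_x = 39 ≠ 0.
Only singular point on the grid: (0, 0).
Classify: substitute x = 0 + u, y = 0 + v and expand: f = u**3 - u**2 - u*v**2 + 2*v**3 + v**2.
No constant or linear terms (consistent with a singular point). Quadratic part: -u**2 + v**2. Cubic part: u**3 - u*v**2 + 2*v**3.
The quadratic part v**2 - u**2 = (v − u)(v + u) splits into two distinct linear factors, so there are two distinct tangent lines y − 0 = ±(x − 0) — this is a node (ordinary double point).
Classification: node.


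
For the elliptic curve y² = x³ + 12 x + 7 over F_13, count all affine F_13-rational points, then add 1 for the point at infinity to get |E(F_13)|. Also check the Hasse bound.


Affine points = {(2, 0), (5, 6), (5, 7), (6, 3), (6, 10), (8, 2), (8, 11), (9, 5), (9, 8), (10, 3), (10, 10), (11, 1), (11, 12)}; affine count = 13; |E(F_13)| = 14.

Discriminant check: Δ ∝ 4a³ + 27b² = 4·12³ + 27·7² = 4·1728 + 27·49 ≡ 6 (mod 13). Nonzero ⇒ E is nonsingular.
For each x ∈ F_13, compute rhs = x³ + 12·x + 7 mod 13, then count y ∈ F_13 with y² ≡ rhs.
  x = 0: rhs = 7, matching y values: none (0 points).
  x = 1: rhs = 7, matching y values: none (0 points).
  x = 2: rhs = 0, matching y values: 0 (1 points).
  x = 3: rhs = 5, matching y values: none (0 points).
  x = 4: rhs = 2, matching y values: none (0 points).
  x = 5: rhs = 10, matching y values: 6, 7 (2 points).
  x = 6: rhs = 9, matching y values: 3, 10 (2 points).
  x = 7: rhs = 5, matching y values: none (0 points).
  x = 8: rhs = 4, matching y values: 2, 11 (2 points).
  x = 9: rhs = 12, matching y values: 5, 8 (2 points).
  x = 10: rhs = 9, matching y values: 3, 10 (2 points).
  x = 11: rhs = 1, matching y values: 1, 12 (2 points).
  x = 12: rhs = 7, matching y values: none (0 points).
Total affine count: 13.
Full point count |E(F_13)| = 13 + 1 = 14.
Hasse bound: |14 − (13+1)| = |0| = 0 ≤ 2√13 ≈ 7.2111 ✓.


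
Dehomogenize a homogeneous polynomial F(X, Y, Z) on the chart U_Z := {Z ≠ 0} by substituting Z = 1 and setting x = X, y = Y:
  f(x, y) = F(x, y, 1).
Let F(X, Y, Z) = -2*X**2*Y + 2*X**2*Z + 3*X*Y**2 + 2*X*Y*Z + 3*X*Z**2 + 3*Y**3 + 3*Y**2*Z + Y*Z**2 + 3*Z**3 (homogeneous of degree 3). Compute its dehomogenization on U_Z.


f(x, y) = -2*x**2*y + 2*x**2 + 3*x*y**2 + 2*x*y + 3*x + 3*y**3 + 3*y**2 + y + 3

On U_Z we set Z = 1. Each monomial c·X^i·Y^j·Z^k in F becomes c·x^i·y^j·1^k = c·x^i·y^j.
Substituting Z = 1: F(X, Y, 1) = -2*x**2*y + 2*x**2 + 3*x*y**2 + 2*x*y + 3*x + 3*y**3 + 3*y**2 + y + 3.
Note: deg(f) ≤ deg(F) = 3; strict inequality happens when F is divisible by Z (lost terms).


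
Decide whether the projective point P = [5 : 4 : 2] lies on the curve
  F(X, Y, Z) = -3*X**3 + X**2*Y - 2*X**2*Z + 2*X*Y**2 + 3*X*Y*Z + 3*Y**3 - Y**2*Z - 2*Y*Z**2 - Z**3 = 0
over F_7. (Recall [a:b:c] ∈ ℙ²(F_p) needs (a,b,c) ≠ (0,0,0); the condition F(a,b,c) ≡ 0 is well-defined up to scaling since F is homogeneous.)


F(5,4,2) ≡ 4 (mod 7); P is NOT on the curve.

Evaluate F(5, 4, 2) term-by-term (mod 7).
  -3*X**3 ↦ -3·125·1·1 = -375
  X**2*Y ↦ 1·25·4·1 = 100
  -2*X**2*Z ↦ -2·25·1·2 = -100
  2*X*Y**2 ↦ 2·5·16·1 = 160
  3*X*Y*Z ↦ 3·5·4·2 = 120
  3*Y**3 ↦ 3·1·64·1 = 192
  -Y**2*Z ↦ -1·1·16·2 = -32
  -2*Y*Z**2 ↦ -2·1·4·4 = -32
  -Z**3 ↦ -1·1·1·8 = -8
Sum: F(5, 4, 2) = (-375) + (100) + (-100) + (160) + (120) + (192) + (-32) + (-32) + (-8) = 25.
Reducing mod 7: 25 ≡ 4 (mod 7).
Since F(a, b, c) ≡ 4 ≠ 0 (mod 7), P does NOT lie on the curve.


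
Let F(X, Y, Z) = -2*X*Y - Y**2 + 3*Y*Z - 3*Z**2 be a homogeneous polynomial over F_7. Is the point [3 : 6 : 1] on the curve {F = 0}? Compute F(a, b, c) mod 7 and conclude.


F(3,6,1) ≡ 6 (mod 7); P is NOT on the curve.

Evaluate F(3, 6, 1) term-by-term (mod 7).
  -2*X*Y ↦ -2·3·6·1 = -36
  -Y**2 ↦ -1·1·36·1 = -36
  3*Y*Z ↦ 3·1·6·1 = 18
  -3*Z**2 ↦ -3·1·1·1 = -3
Sum: F(3, 6, 1) = (-36) + (-36) + (18) + (-3) = -57.
Reducing mod 7: -57 ≡ 6 (mod 7).
Since F(a, b, c) ≡ 6 ≠ 0 (mod 7), P does NOT lie on the curve.


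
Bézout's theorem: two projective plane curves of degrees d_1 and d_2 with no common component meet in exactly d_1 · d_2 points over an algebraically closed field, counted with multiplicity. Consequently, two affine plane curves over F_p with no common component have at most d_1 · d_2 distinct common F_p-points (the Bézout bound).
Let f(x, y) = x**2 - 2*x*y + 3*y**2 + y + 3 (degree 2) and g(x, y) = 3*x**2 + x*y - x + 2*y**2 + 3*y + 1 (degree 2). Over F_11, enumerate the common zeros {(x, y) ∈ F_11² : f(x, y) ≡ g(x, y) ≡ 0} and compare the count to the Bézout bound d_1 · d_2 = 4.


Common zeros: {(8, 1)}; count = 1; Bézout bound = 4.

deg(f) = 2, deg(g) = 2, so Bézout bound = 4.
Scan x ∈ F_11. For each x, list the y ∈ F_11 with f(x, y) ≡ 0 and those with g(x, y) ≡ 0 (mod 11); the common zeros in that column are the intersection.
  x = 0: f ≡ 0 at y ∈ {3, 4}; g ≡ 0 at y ∈ {5, 10}; common: ∅.
  x = 1: f ≡ 0 at y ∈ ∅; g ≡ 0 at y ∈ {3, 6}; common: ∅.
  x = 2: f ≡ 0 at y ∈ ∅; g ≡ 0 at y ∈ {0, 3}; common: ∅.
  x = 3: f ≡ 0 at y ∈ ∅; g ≡ 0 at y ∈ {1, 7}; common: ∅.
  x = 4: f ≡ 0 at y ∈ ∅; g ≡ 0 at y ∈ ∅; common: ∅.
  x = 5: f ≡ 0 at y ∈ {1, 2}; g ≡ 0 at y ∈ ∅; common: ∅.
  x = 6: f ≡ 0 at y ∈ {3, 8}; g ≡ 0 at y ∈ {5, 7}; common: ∅.
  x = 7: f ≡ 0 at y ∈ ∅; g ≡ 0 at y ∈ ∅; common: ∅.
  x = 8: f ≡ 0 at y ∈ {1, 4}; g ≡ 0 at y ∈ {1, 10}; common: {1}.
  x = 9: f ≡ 0 at y ∈ ∅; g ≡ 0 at y ∈ ∅; common: ∅.
  x = 10: f ≡ 0 at y ∈ {2, 8}; g ≡ 0 at y ∈ ∅; common: ∅.
Collecting: common zeros = {(8, 1)}, so the count is 1.
Comparison with the Bézout bound: 1 ≤ 4 = deg(f)·deg(g), as expected for curves with no common component (the affine F_11-count falls short of the bound because intersections may lie at infinity, over extension fields, or carry multiplicity).


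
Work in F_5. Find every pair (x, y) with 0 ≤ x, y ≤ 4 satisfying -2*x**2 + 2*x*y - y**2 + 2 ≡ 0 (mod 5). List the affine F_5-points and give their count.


Affine F_5-points: {(1, 0), (1, 2), (4, 0), (4, 3)}; count = 4.

For each of the 25 pairs (x, y) ∈ F_5², evaluate f(x, y) mod 5. Record the zeros.
  x = 0: [0↦2, 1↦1, 2↦3, 3↦3, 4↦1]  zeros at y ∈ ∅
  x = 1: [0↦0, 1↦1, 2↦0, 3↦2, 4↦2]  zeros at y ∈ {0, 2}
  x = 2: [0↦4, 1↦2, 2↦3, 3↦2, 4↦4]  zeros at y ∈ ∅
  x = 3: [0↦4, 1↦4, 2↦2, 3↦3, 4↦2]  zeros at y ∈ ∅
  x = 4: [0↦0, 1↦2, 2↦2, 3↦0, 4↦1]  zeros at y ∈ {0, 3}
Collecting zeros: affine points = {(1, 0), (1, 2), (4, 0), (4, 3)}.
Total count |C(F_5)_aff| = 4.


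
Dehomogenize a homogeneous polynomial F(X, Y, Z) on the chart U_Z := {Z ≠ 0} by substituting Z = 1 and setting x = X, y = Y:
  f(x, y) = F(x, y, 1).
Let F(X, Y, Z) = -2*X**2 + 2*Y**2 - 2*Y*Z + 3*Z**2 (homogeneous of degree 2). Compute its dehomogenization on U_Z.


f(x, y) = -2*x**2 + 2*y**2 - 2*y + 3

On U_Z we set Z = 1. Each monomial c·X^i·Y^j·Z^k in F becomes c·x^i·y^j·1^k = c·x^i·y^j.
Substituting Z = 1: F(X, Y, 1) = -2*x**2 + 2*y**2 - 2*y + 3.
Note: deg(f) ≤ deg(F) = 2; strict inequality happens when F is divisible by Z (lost terms).


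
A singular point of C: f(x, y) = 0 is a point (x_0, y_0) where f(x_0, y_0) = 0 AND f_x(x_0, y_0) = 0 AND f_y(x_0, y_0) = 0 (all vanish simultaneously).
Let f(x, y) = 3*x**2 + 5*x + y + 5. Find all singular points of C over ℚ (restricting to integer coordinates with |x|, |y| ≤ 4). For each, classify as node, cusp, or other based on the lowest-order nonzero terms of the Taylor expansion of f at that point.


No singular points in the scanned grid; C is smooth there.

Compute partial derivatives:
  f_x = 6*x + 5.
  f_y = 1.
f_y = 1 is a nonzero constant, so f_y never vanishes: no point (x, y) can satisfy f = f_x = f_y = 0. In particular no (x, y) ∈ {−4, ..., 4}² is singular; the curve is smooth.


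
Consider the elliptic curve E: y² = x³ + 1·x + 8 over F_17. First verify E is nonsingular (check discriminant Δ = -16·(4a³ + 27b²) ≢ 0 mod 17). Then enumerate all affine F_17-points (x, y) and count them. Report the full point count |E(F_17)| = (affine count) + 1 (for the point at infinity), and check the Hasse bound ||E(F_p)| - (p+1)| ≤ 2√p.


Affine points = {(0, 5), (0, 12), (2, 1), (2, 16), (3, 2), (3, 15), (4, 5), (4, 12), (5, 6), (5, 11), (6, 3), (6, 14), (7, 1), (7, 16), (8, 1), (8, 16), (9, 7), (9, 10), (10, 7), (10, 10), (13, 5), (13, 12), (15, 7), (15, 10)}; affine count = 24; |E(F_17)| = 25.

Discriminant check: Δ ∝ 4a³ + 27b² = 4·1³ + 27·8² = 4·1 + 27·64 ≡ 15 (mod 17). Nonzero ⇒ E is nonsingular.
For each x ∈ F_17, compute rhs = x³ + 1·x + 8 mod 17, then count y ∈ F_17 with y² ≡ rhs.
  x = 0: rhs = 8, matching y values: 5, 12 (2 points).
  x = 1: rhs = 10, matching y values: none (0 points).
  x = 2: rhs = 1, matching y values: 1, 16 (2 points).
  x = 3: rhs = 4, matching y values: 2, 15 (2 points).
  x = 4: rhs = 8, matching y values: 5, 12 (2 points).
  x = 5: rhs = 2, matching y values: 6, 11 (2 points).
  x = 6: rhs = 9, matching y values: 3, 14 (2 points).
  x = 7: rhs = 1, matching y values: 1, 16 (2 points).
  x = 8: rhs = 1, matching y values: 1, 16 (2 points).
  x = 9: rhs = 15, matching y values: 7, 10 (2 points).
  x = 10: rhs = 15, matching y values: 7, 10 (2 points).
  x = 11: rhs = 7, matching y values: none (0 points).
  x = 12: rhs = 14, matching y values: none (0 points).
  x = 13: rhs = 8, matching y values: 5, 12 (2 points).
  x = 14: rhs = 12, matching y values: none (0 points).
  x = 15: rhs = 15, matching y values: 7, 10 (2 points).
  x = 16: rhs = 6, matching y values: none (0 points).
Total affine count: 24.
Full point count |E(F_17)| = 24 + 1 = 25.
Hasse bound: |25 − (17+1)| = |7| = 7 ≤ 2√17 ≈ 8.2462 ✓.


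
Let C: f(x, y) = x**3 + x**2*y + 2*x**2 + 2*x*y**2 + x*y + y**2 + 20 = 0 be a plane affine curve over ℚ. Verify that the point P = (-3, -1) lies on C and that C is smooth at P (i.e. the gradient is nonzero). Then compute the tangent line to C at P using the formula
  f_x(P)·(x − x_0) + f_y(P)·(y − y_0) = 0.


Tangent line at P: 22*x + 16*y + 82 = 0.

Step 1: f(-3, -1) = 0, so P lies on C.
Step 2: partial derivatives
  f_x(x, y) = 3*x**2 + 2*x*y + 4*x + 2*y**2 + y, f_y(x, y) = x**2 + 4*x*y + x + 2*y.
  f_x(P) = 22, f_y(P) = 16 (gradient nonzero, so P is smooth).
Step 3: tangent line at P: 22·(x − -3) + 16·(y − -1) = 0.
Expanding: 22*x + 16*y + 82 = 0.


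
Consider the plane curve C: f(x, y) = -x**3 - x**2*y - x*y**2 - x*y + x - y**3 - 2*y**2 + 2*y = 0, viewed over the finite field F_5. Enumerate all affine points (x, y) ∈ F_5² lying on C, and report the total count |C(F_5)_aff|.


Affine F_5-points: {(0, 0), (1, 0), (1, 2), (2, 1), (2, 4), (3, 1), (4, 0), (4, 1), (4, 3)}; count = 9.

For each of the 25 pairs (x, y) ∈ F_5², evaluate f(x, y) mod 5. Record the zeros.
  x = 0: [0↦0, 1↦4, 2↦3, 3↦1, 4↦2]  zeros at y ∈ {0}
  x = 1: [0↦0, 1↦1, 2↦0, 3↦1, 4↦3]  zeros at y ∈ {0, 2}
  x = 2: [0↦4, 1↦0, 2↦2, 3↦4, 4↦0]  zeros at y ∈ {1, 4}
  x = 3: [0↦1, 1↦0, 2↦3, 3↦4, 4↦2]  zeros at y ∈ {1}
  x = 4: [0↦0, 1↦0, 2↦2, 3↦0, 4↦3]  zeros at y ∈ {0, 1, 3}
Collecting zeros: affine points = {(0, 0), (1, 0), (1, 2), (2, 1), (2, 4), (3, 1), (4, 0), (4, 1), (4, 3)}.
Total count |C(F_5)_aff| = 9.


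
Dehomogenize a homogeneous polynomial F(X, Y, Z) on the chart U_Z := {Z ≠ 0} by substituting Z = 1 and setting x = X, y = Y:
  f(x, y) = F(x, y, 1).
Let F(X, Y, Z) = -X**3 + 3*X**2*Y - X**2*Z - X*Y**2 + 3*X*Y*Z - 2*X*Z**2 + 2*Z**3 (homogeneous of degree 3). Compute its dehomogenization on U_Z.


f(x, y) = -x**3 + 3*x**2*y - x**2 - x*y**2 + 3*x*y - 2*x + 2

On U_Z we set Z = 1. Each monomial c·X^i·Y^j·Z^k in F becomes c·x^i·y^j·1^k = c·x^i·y^j.
Substituting Z = 1: F(X, Y, 1) = -x**3 + 3*x**2*y - x**2 - x*y**2 + 3*x*y - 2*x + 2.
Note: deg(f) ≤ deg(F) = 3; strict inequality happens when F is divisible by Z (lost terms).


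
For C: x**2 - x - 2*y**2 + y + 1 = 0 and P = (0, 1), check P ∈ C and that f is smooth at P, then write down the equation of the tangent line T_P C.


Tangent line at P: -x - 3*y + 3 = 0.

Step 1: f(0, 1) = 0, so P lies on C.
Step 2: partial derivatives
  f_x(x, y) = 2*x - 1, f_y(x, y) = 1 - 4*y.
  f_x(P) = -1, f_y(P) = -3 (gradient nonzero, so P is smooth).
Step 3: tangent line at P: -1·(x − 0) + -3·(y − 1) = 0.
Expanding: -x - 3*y + 3 = 0.


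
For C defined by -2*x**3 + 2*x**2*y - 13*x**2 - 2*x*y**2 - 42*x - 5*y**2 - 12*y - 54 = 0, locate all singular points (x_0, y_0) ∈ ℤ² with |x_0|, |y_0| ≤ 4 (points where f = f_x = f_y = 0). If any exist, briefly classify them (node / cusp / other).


Singular points: {(-3, -3)}; classification: node.

Compute partial derivatives:
  f_x = -6*x**2 + 4*x*y - 26*x - 2*y**2 - 42.
  f_y = 2*x**2 - 4*x*y - 10*y - 12.
Scan x_0 ∈ {−4, ..., 4}. For each x_0, f_y(x_0, y) is a polynomial in y; find its integer roots y ∈ {−4, ..., 4}, then test f_x and f at those candidates.
  x = -4: f_y(-4, y) = 6*y + 20; no integer root y with |y| ≤ 4.
  x = -3: f_y(-3, y) = 2*y + 6; vanishes at y ∈ {-3}. (-3, -3): f_x = 0, f = 0 — SINGULAR.
  x = -2: f_y(-2, y) = -2*y - 4; vanishes at y ∈ {-2}. (-2, -2): f_x = -6 ≠ 0.
  x = -1: f_y(-1, y) = -6*y - 10; no integer root y with |y| ≤ 4.
  x = 0: f_y(0, y) = -10*y - 12; no integer root y with |y| ≤ 4.
  x = 1: f_y(1, y) = -14*y - 10; no integer root y with |y| ≤ 4.
  x = 2: f_y(2, y) = -18*y - 4; no integer root y with |y| ≤ 4.
  x = 3: f_y(3, y) = 6 - 22*y; no integer root y with |y| ≤ 4.
  x = 4: f_y(4, y) = 20 - 26*y; no integer root y with |y| ≤ 4.
Only singular point on the grid: (-3, -3).
Classify: substitute x = -3 + u, y = -3 + v and expand: f = -2*u**3 + 2*u**2*v - u**2 - 2*u*v**2 + v**2.
No constant or linear terms (consistent with a singular point). Quadratic part: -u**2 + v**2. Cubic part: -2*u**3 + 2*u**2*v - 2*u*v**2.
The quadratic part v**2 - u**2 = (v − u)(v + u) splits into two distinct linear factors, so there are two distinct tangent lines y − -3 = ±(x − -3) — this is a node (ordinary double point).
Classification: node.


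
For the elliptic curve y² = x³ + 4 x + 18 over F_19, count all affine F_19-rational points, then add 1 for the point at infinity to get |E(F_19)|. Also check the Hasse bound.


Affine points = {(1, 2), (1, 17), (3, 0), (5, 7), (5, 12), (6, 7), (6, 12), (7, 3), (7, 16), (8, 7), (8, 12), (9, 2), (9, 17), (11, 5), (11, 14), (13, 5), (13, 14), (14, 5), (14, 14), (16, 6), (16, 13)}; affine count = 21; |E(F_19)| = 22.

Discriminant check: Δ ∝ 4a³ + 27b² = 4·4³ + 27·18² = 4·64 + 27·324 ≡ 17 (mod 19). Nonzero ⇒ E is nonsingular.
For each x ∈ F_19, compute rhs = x³ + 4·x + 18 mod 19, then count y ∈ F_19 with y² ≡ rhs.
  x = 0: rhs = 18, matching y values: none (0 points).
  x = 1: rhs = 4, matching y values: 2, 17 (2 points).
  x = 2: rhs = 15, matching y values: none (0 points).
  x = 3: rhs = 0, matching y values: 0 (1 points).
  x = 4: rhs = 3, matching y values: none (0 points).
  x = 5: rhs = 11, matching y values: 7, 12 (2 points).
  x = 6: rhs = 11, matching y values: 7, 12 (2 points).
  x = 7: rhs = 9, matching y values: 3, 16 (2 points).
  x = 8: rhs = 11, matching y values: 7, 12 (2 points).
  x = 9: rhs = 4, matching y values: 2, 17 (2 points).
  x = 10: rhs = 13, matching y values: none (0 points).
  x = 11: rhs = 6, matching y values: 5, 14 (2 points).
  x = 12: rhs = 8, matching y values: none (0 points).
  x = 13: rhs = 6, matching y values: 5, 14 (2 points).
  x = 14: rhs = 6, matching y values: 5, 14 (2 points).
  x = 15: rhs = 14, matching y values: none (0 points).
  x = 16: rhs = 17, matching y values: 6, 13 (2 points).
  x = 17: rhs = 2, matching y values: none (0 points).
  x = 18: rhs = 13, matching y values: none (0 points).
Total affine count: 21.
Full point count |E(F_19)| = 21 + 1 = 22.
Hasse bound: |22 − (19+1)| = |2| = 2 ≤ 2√19 ≈ 8.7178 ✓.


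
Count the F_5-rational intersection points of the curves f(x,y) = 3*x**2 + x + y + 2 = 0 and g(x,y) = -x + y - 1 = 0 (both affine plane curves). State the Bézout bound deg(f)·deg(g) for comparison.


Common zeros: ∅; count = 0; Bézout bound = 2.

deg(f) = 2, deg(g) = 1, so Bézout bound = 2.
Scan x ∈ F_5. For each x, list the y ∈ F_5 with f(x, y) ≡ 0 and those with g(x, y) ≡ 0 (mod 5); the common zeros in that column are the intersection.
  x = 0: f ≡ 0 at y ∈ {3}; g ≡ 0 at y ∈ {1}; common: ∅.
  x = 1: f ≡ 0 at y ∈ {4}; g ≡ 0 at y ∈ {2}; common: ∅.
  x = 2: f ≡ 0 at y ∈ {4}; g ≡ 0 at y ∈ {3}; common: ∅.
  x = 3: f ≡ 0 at y ∈ {3}; g ≡ 0 at y ∈ {4}; common: ∅.
  x = 4: f ≡ 0 at y ∈ {1}; g ≡ 0 at y ∈ {0}; common: ∅.
Collecting: common zeros = ∅, so the count is 0.
Comparison with the Bézout bound: 0 ≤ 2 = deg(f)·deg(g), as expected for curves with no common component (the affine F_5-count falls short of the bound because intersections may lie at infinity, over extension fields, or carry multiplicity).


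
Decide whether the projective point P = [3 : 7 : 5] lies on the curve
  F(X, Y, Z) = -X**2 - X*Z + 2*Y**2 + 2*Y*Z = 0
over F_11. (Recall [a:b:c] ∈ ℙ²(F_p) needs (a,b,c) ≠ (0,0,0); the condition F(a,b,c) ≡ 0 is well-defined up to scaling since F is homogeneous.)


F(3,7,5) ≡ 1 (mod 11); P is NOT on the curve.

Evaluate F(3, 7, 5) term-by-term (mod 11).
  -X**2 ↦ -1·9·1·1 = -9
  -X*Z ↦ -1·3·1·5 = -15
  2*Y**2 ↦ 2·1·49·1 = 98
  2*Y*Z ↦ 2·1·7·5 = 70
Sum: F(3, 7, 5) = (-9) + (-15) + (98) + (70) = 144.
Reducing mod 11: 144 ≡ 1 (mod 11).
Since F(a, b, c) ≡ 1 ≠ 0 (mod 11), P does NOT lie on the curve.


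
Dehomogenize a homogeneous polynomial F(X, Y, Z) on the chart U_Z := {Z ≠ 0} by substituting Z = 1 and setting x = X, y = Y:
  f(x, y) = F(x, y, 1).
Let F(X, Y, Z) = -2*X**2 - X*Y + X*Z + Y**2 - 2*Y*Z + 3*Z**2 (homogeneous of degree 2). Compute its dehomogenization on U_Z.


f(x, y) = -2*x**2 - x*y + x + y**2 - 2*y + 3

On U_Z we set Z = 1. Each monomial c·X^i·Y^j·Z^k in F becomes c·x^i·y^j·1^k = c·x^i·y^j.
Substituting Z = 1: F(X, Y, 1) = -2*x**2 - x*y + x + y**2 - 2*y + 3.
Note: deg(f) ≤ deg(F) = 2; strict inequality happens when F is divisible by Z (lost terms).


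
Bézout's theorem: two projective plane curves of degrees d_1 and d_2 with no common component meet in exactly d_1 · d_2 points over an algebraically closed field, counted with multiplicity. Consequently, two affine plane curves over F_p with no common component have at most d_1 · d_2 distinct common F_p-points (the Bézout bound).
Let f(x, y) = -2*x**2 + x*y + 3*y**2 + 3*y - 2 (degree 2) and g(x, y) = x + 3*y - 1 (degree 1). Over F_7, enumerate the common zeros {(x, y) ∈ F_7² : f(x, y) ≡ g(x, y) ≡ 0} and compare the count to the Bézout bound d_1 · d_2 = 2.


Common zeros: ∅; count = 0; Bézout bound = 2.

deg(f) = 2, deg(g) = 1, so Bézout bound = 2.
Scan x ∈ F_7. For each x, list the y ∈ F_7 with f(x, y) ≡ 0 and those with g(x, y) ≡ 0 (mod 7); the common zeros in that column are the intersection.
  x = 0: f ≡ 0 at y ∈ ∅; g ≡ 0 at y ∈ {5}; common: ∅.
  x = 1: f ≡ 0 at y ∈ {3, 5}; g ≡ 0 at y ∈ {0}; common: ∅.
  x = 2: f ≡ 0 at y ∈ ∅; g ≡ 0 at y ∈ {2}; common: ∅.
  x = 3: f ≡ 0 at y ∈ ∅; g ≡ 0 at y ∈ {4}; common: ∅.
  x = 4: f ≡ 0 at y ∈ {3, 4}; g ≡ 0 at y ∈ {6}; common: ∅.
  x = 5: f ≡ 0 at y ∈ {4, 5}; g ≡ 0 at y ∈ {1}; common: ∅.
  x = 6: f ≡ 0 at y ∈ ∅; g ≡ 0 at y ∈ {3}; common: ∅.
Collecting: common zeros = ∅, so the count is 0.
Comparison with the Bézout bound: 0 ≤ 2 = deg(f)·deg(g), as expected for curves with no common component (the affine F_7-count falls short of the bound because intersections may lie at infinity, over extension fields, or carry multiplicity).
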